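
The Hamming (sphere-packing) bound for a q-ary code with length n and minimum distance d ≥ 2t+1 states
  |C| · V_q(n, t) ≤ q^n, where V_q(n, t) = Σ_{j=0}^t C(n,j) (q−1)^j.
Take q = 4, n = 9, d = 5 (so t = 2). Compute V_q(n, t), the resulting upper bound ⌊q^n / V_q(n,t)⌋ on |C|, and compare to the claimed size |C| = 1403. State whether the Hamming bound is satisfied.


V_q(n, t) = 352, q^n = 262144, Hamming bound = 744, |C| = 1403 > bound (violated).

Step 1: Compute V_q(n, t) = Σ_{j=0}^2 C(n, j) (q−1)^j.
  j = 0: C(9,0)·(3)^0 = 1·1 = 1.
  j = 1: C(9,1)·(3)^1 = 9·3 = 27.
  j = 2: C(9,2)·(3)^2 = 36·9 = 324.
  V_q(n, t) = 1 + 27 + 324 = 352.
Step 2: q^n = 4^9 = 262144.
Step 3: Hamming bound ⌊q^n / V_q(n,t)⌋ = ⌊262144/352⌋ = 744.
Step 4: Compare |C| = 1403 to 744: violated.
The claimed |C| lies above the Hamming bound, so no 4-ary code of length 9 with d ≥ 5 can have 1403 codewords.


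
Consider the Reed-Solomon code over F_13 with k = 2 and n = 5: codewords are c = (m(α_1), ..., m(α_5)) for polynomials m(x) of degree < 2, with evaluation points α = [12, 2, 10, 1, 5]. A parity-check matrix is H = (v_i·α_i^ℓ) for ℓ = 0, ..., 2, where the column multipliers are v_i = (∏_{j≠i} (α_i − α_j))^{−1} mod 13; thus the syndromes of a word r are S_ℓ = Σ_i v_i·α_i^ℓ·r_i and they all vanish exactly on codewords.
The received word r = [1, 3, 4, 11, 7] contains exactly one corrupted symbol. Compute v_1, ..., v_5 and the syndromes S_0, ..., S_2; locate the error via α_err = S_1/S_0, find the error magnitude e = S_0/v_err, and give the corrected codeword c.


S = (7, 9, 6), error at position 5, error magnitude e = 2, c = [1, 3, 4, 11, 5].

Step 1: column multipliers v_i = (∏_{j≠i}(α_i − α_j))^{−1} mod 13.
  i = 1 (α = 12): (12−2)(12−10)(12−1)(12−5) = 10·2·11·7 = 1540 ≡ 6, so v_1 = 6^{−1} = 11 (mod 13).
  i = 2 (α = 2): (2−12)(2−10)(2−1)(2−5) = (−10)·(−8)·1·(−3) = −240 ≡ 7, so v_2 = 7^{−1} = 2 (mod 13).
  i = 3 (α = 10): (10−12)(10−2)(10−1)(10−5) = (−2)·8·9·5 = −720 ≡ 8, so v_3 = 8^{−1} = 5 (mod 13).
  i = 4 (α = 1): (1−12)(1−2)(1−10)(1−5) = (−11)·(−1)·(−9)·(−4) = 396 ≡ 6, so v_4 = 6^{−1} = 11 (mod 13).
  i = 5 (α = 5): (5−12)(5−2)(5−10)(5−1) = (−7)·3·(−5)·4 = 420 ≡ 4, so v_5 = 4^{−1} = 10 (mod 13).
  v = [11, 2, 5, 11, 10].
Step 2: syndromes of r = [1, 3, 4, 11, 7] (all sums mod 13).
  S_0 = Σ v_i r_i = 11·1 + 2·3 + 5·4 + 11·11 + 10·7 = 228 ≡ 7.
  S_1 = Σ v_i α_i r_i = 11·12·1 + 2·2·3 + 5·10·4 + 11·1·11 + 10·5·7 = 815 ≡ 9.
  α_i^2 mod 13 = [1, 4, 9, 1, 12].
  S_2 = Σ v_i α_i^2 r_i = 11·1·1 + 2·4·3 + 5·9·4 + 11·1·11 + 10·12·7 = 1176 ≡ 6.
  S = (7, 9, 6) ≠ 0, so r is not a codeword (an error is present).
Step 3: locate the error. For a single error e at position i, S_ℓ = v_i·e·α_i^ℓ, so α_err = S_1/S_0.
  S_0^{−1} = 7^{−1} = 2 (mod 13), so α_err = 9·2 = 18 ≡ 5 = α_5. Error position i = 5.
  Consistency check: S_2/S_1 = 6·3 = 18 ≡ 5 = α_err ✓ (single-error assumption holds).
Step 4: error magnitude e = S_0/v_5 = S_0·∏_{j≠5}(α_5 − α_j) = 7·4 = 28 ≡ 2 (mod 13).
Step 5: correct position 5: c_5 = r_5 − e = 7 − 2 ≡ 5 (mod 13). Hence c = [1, 3, 4, 11, 5].
  Check: interpolating c through the α_i gives m(x) = 6 + 5·x (degree < 2) with m(α_i) = c_i for every i, so c is indeed a codeword.


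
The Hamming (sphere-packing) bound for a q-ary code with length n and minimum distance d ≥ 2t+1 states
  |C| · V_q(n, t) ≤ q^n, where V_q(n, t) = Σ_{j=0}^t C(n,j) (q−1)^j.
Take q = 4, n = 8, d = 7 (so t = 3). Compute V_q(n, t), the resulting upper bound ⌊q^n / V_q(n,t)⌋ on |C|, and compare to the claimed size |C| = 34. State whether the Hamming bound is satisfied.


V_q(n, t) = 1789, q^n = 65536, Hamming bound = 36, |C| = 34 ≤ bound (satisfied).

Step 1: Compute V_q(n, t) = Σ_{j=0}^3 C(n, j) (q−1)^j.
  j = 0: C(8,0)·(3)^0 = 1·1 = 1.
  j = 1: C(8,1)·(3)^1 = 8·3 = 24.
  j = 2: C(8,2)·(3)^2 = 28·9 = 252.
  j = 3: C(8,3)·(3)^3 = 56·27 = 1512.
  V_q(n, t) = 1 + 24 + 252 + 1512 = 1789.
Step 2: q^n = 4^8 = 65536.
Step 3: Hamming bound ⌊q^n / V_q(n,t)⌋ = ⌊65536/1789⌋ = 36.
Step 4: Compare |C| = 34 to 36: satisfied.
The claimed |C| lies below the Hamming bound.


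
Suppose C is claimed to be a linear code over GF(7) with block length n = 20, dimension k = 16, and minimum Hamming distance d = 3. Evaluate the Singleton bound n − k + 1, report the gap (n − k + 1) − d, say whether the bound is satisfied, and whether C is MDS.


Singleton RHS = n − k + 1 = 5, slack = 2, bound satisfied, not MDS.

Singleton bound: d ≤ n − k + 1.
Here n = 20, k = 16, so n − k + 1 = 5.
Given d = 3, check d ≤ 5: YES.
Slack = (n − k + 1) − d = 2.
The code is NOT MDS (slack = 2 > 0).
Description: the claimed parameters are [20, 16, 3]_7; such a code would be non-MDS.


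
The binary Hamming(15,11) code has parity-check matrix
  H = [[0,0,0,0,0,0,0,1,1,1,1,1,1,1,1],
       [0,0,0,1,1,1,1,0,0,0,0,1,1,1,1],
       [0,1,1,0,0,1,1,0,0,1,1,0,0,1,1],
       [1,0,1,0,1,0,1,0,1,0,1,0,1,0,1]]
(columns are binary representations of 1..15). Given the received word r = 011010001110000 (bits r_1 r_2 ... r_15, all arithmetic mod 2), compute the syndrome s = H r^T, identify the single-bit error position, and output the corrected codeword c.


s = (1, 1, 0, 0)^T, error position = 12, corrected codeword c = 011010001111000

Compute s = H r^T mod 2 one row at a time:
  s_1 = 0 + 1 + 1 + 1 + 0 + 0 + 0 + 0 = 3 ≡ 1 (mod 2).
  s_2 = 0 + 1 + 0 + 0 + 0 + 0 + 0 + 0 = 1 ≡ 1 (mod 2).
  s_3 = 1 + 1 + 0 + 0 + 1 + 1 + 0 + 0 = 4 ≡ 0 (mod 2).
  s_4 = 0 + 1 + 1 + 0 + 1 + 1 + 0 + 0 = 4 ≡ 0 (mod 2).
s = (1, 1, 0, 0)^T — this equals column 12 of H (binary 1100), so error is at position 12.
Correct: flip bit 12 of r = 011010001110000 to get c = 011010001111000.


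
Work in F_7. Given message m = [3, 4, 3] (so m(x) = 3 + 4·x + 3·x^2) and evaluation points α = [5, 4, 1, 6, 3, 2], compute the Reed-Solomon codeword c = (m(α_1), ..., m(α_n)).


c = [0, 4, 3, 2, 0, 2]

Message polynomial: m(x) = 3 + 4·x + 3·x^2 (mod 7).
For each evaluation point α_i, compute m(α_i) mod 7:
  α_1 = 5: Horner steps 3 → 5 → 0, so m(5) = 0.
  α_2 = 4: Horner steps 3 → 2 → 4, so m(4) = 4.
  α_3 = 1: Horner steps 3 → 0 → 3, so m(1) = 3.
  α_4 = 6: Horner steps 3 → 1 → 2, so m(6) = 2.
  α_5 = 3: Horner steps 3 → 6 → 0, so m(3) = 0.
  α_6 = 2: Horner steps 3 → 3 → 2, so m(2) = 2.
Codeword c = [0, 4, 3, 2, 0, 2] ∈ F_7^6.


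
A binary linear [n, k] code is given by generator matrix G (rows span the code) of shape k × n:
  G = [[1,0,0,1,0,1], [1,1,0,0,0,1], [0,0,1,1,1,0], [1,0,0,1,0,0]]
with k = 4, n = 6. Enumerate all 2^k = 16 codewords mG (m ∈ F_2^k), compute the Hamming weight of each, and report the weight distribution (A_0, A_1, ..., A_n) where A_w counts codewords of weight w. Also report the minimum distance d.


Weight distribution: A_0 = 1, A_1 = 1, A_2 = 3, A_3 = 6, A_4 = 3, A_5 = 1, A_6 = 1. Minimum distance d = 1.

Enumerate all 2^4 = 16 messages m ∈ F_2^4.
For each, compute codeword c = mG in F_2^6, then tally its weight.
  m = 0000 → c = 000000, weight = 0.
  m = 1000 → c = 100101, weight = 3.
  m = 0100 → c = 110001, weight = 3.
  m = 1100 → c = 010100, weight = 2.
  m = 0010 → c = 001110, weight = 3.
  m = 1010 → c = 101011, weight = 4.
  m = 0110 → c = 111111, weight = 6.
  m = 1110 → c = 011010, weight = 3.
  m = 0001 → c = 100100, weight = 2.
  m = 1001 → c = 000001, weight = 1.
  m = 0101 → c = 010101, weight = 3.
  m = 1101 → c = 110000, weight = 2.
  m = 0011 → c = 101010, weight = 3.
  m = 1011 → c = 001111, weight = 4.
  m = 0111 → c = 011011, weight = 4.
  m = 1111 → c = 111110, weight = 5.
Tally weights:
  weight 0: 1 codewords.
  weight 1: 1 codewords.
  weight 2: 3 codewords.
  weight 3: 6 codewords.
  weight 4: 3 codewords.
  weight 5: 1 codewords.
  weight 6: 1 codewords.
Minimum distance d = smallest w > 0 with A_w > 0 = 1.
Sanity: Σ A_w = 16 = 2^4 = 16 ✓.


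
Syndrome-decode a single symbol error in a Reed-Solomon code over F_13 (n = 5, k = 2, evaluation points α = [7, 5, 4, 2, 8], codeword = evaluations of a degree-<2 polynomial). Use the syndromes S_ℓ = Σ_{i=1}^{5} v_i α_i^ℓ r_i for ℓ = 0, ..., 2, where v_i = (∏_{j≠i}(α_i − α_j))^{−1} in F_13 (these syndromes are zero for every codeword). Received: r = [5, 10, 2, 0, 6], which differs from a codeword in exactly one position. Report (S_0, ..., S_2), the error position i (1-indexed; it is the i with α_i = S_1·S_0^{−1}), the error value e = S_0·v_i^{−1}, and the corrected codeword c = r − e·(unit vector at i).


S = (4, 7, 9), error at position 2, error magnitude e = 7, c = [5, 3, 2, 0, 6].

Step 1: column multipliers v_i = (∏_{j≠i}(α_i − α_j))^{−1} mod 13.
  i = 1 (α = 7): (7−5)(7−4)(7−2)(7−8) = 2·3·5·(−1) = −30 ≡ 9, so v_1 = 9^{−1} = 3 (mod 13).
  i = 2 (α = 5): (5−7)(5−4)(5−2)(5−8) = (−2)·1·3·(−3) = 18 ≡ 5, so v_2 = 5^{−1} = 8 (mod 13).
  i = 3 (α = 4): (4−7)(4−5)(4−2)(4−8) = (−3)·(−1)·2·(−4) = −24 ≡ 2, so v_3 = 2^{−1} = 7 (mod 13).
  i = 4 (α = 2): (2−7)(2−5)(2−4)(2−8) = (−5)·(−3)·(−2)·(−6) = 180 ≡ 11, so v_4 = 11^{−1} = 6 (mod 13).
  i = 5 (α = 8): (8−7)(8−5)(8−4)(8−2) = 1·3·4·6 = 72 ≡ 7, so v_5 = 7^{−1} = 2 (mod 13).
  v = [3, 8, 7, 6, 2].
Step 2: syndromes of r = [5, 10, 2, 0, 6] (all sums mod 13).
  S_0 = Σ v_i r_i = 3·5 + 8·10 + 7·2 + 6·0 + 2·6 = 121 ≡ 4.
  S_1 = Σ v_i α_i r_i = 3·7·5 + 8·5·10 + 7·4·2 + 6·2·0 + 2·8·6 = 657 ≡ 7.
  α_i^2 mod 13 = [10, 12, 3, 4, 12].
  S_2 = Σ v_i α_i^2 r_i = 3·10·5 + 8·12·10 + 7·3·2 + 6·4·0 + 2·12·6 = 1296 ≡ 9.
  S = (4, 7, 9) ≠ 0, so r is not a codeword (an error is present).
Step 3: locate the error. For a single error e at position i, S_ℓ = v_i·e·α_i^ℓ, so α_err = S_1/S_0.
  S_0^{−1} = 4^{−1} = 10 (mod 13), so α_err = 7·10 = 70 ≡ 5 = α_2. Error position i = 2.
  Consistency check: S_2/S_1 = 9·2 = 18 ≡ 5 = α_err ✓ (single-error assumption holds).
Step 4: error magnitude e = S_0/v_2 = S_0·∏_{j≠2}(α_2 − α_j) = 4·5 = 20 ≡ 7 (mod 13).
Step 5: correct position 2: c_2 = r_2 − e = 10 − 7 ≡ 3 (mod 13). Hence c = [5, 3, 2, 0, 6].
  Check: interpolating c through the α_i gives m(x) = 11 + 1·x (degree < 2) with m(α_i) = c_i for every i, so c is indeed a codeword.


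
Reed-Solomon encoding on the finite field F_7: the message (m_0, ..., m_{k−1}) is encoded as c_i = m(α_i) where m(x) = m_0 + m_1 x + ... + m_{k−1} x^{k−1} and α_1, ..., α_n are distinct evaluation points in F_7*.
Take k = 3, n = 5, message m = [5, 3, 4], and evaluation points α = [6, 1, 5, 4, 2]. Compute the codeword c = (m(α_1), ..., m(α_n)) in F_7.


c = [6, 5, 1, 4, 6]

Message polynomial: m(x) = 5 + 3·x + 4·x^2 (mod 7).
For each evaluation point α_i, compute m(α_i) mod 7:
  α_1 = 6: Horner steps 4 → 6 → 6, so m(6) = 6.
  α_2 = 1: Horner steps 4 → 0 → 5, so m(1) = 5.
  α_3 = 5: Horner steps 4 → 2 → 1, so m(5) = 1.
  α_4 = 4: Horner steps 4 → 5 → 4, so m(4) = 4.
  α_5 = 2: Horner steps 4 → 4 → 6, so m(2) = 6.
Codeword c = [6, 5, 1, 4, 6] ∈ F_7^5.


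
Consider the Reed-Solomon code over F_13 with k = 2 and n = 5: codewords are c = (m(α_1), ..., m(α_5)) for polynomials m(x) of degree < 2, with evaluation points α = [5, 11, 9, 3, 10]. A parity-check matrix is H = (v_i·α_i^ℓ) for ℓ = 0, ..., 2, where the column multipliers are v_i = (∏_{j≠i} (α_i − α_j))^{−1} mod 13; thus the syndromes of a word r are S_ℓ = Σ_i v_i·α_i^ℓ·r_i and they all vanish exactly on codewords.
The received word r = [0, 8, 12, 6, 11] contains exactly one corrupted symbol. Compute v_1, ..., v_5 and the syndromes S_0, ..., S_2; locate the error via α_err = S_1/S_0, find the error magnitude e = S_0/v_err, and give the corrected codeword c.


S = (7, 11, 8), error at position 3, error magnitude e = 11, c = [0, 8, 1, 6, 11].

Step 1: column multipliers v_i = (∏_{j≠i}(α_i − α_j))^{−1} mod 13.
  i = 1 (α = 5): (5−11)(5−9)(5−3)(5−10) = (−6)·(−4)·2·(−5) = −240 ≡ 7, so v_1 = 7^{−1} = 2 (mod 13).
  i = 2 (α = 11): (11−5)(11−9)(11−3)(11−10) = 6·2·8·1 = 96 ≡ 5, so v_2 = 5^{−1} = 8 (mod 13).
  i = 3 (α = 9): (9−5)(9−11)(9−3)(9−10) = 4·(−2)·6·(−1) = 48 ≡ 9, so v_3 = 9^{−1} = 3 (mod 13).
  i = 4 (α = 3): (3−5)(3−11)(3−9)(3−10) = (−2)·(−8)·(−6)·(−7) = 672 ≡ 9, so v_4 = 9^{−1} = 3 (mod 13).
  i = 5 (α = 10): (10−5)(10−11)(10−9)(10−3) = 5·(−1)·1·7 = −35 ≡ 4, so v_5 = 4^{−1} = 10 (mod 13).
  v = [2, 8, 3, 3, 10].
Step 2: syndromes of r = [0, 8, 12, 6, 11] (all sums mod 13).
  S_0 = Σ v_i r_i = 2·0 + 8·8 + 3·12 + 3·6 + 10·11 = 228 ≡ 7.
  S_1 = Σ v_i α_i r_i = 2·5·0 + 8·11·8 + 3·9·12 + 3·3·6 + 10·10·11 = 2182 ≡ 11.
  α_i^2 mod 13 = [12, 4, 3, 9, 9].
  S_2 = Σ v_i α_i^2 r_i = 2·12·0 + 8·4·8 + 3·3·12 + 3·9·6 + 10·9·11 = 1516 ≡ 8.
  S = (7, 11, 8) ≠ 0, so r is not a codeword (an error is present).
Step 3: locate the error. For a single error e at position i, S_ℓ = v_i·e·α_i^ℓ, so α_err = S_1/S_0.
  S_0^{−1} = 7^{−1} = 2 (mod 13), so α_err = 11·2 = 22 ≡ 9 = α_3. Error position i = 3.
  Consistency check: S_2/S_1 = 8·6 = 48 ≡ 9 = α_err ✓ (single-error assumption holds).
Step 4: error magnitude e = S_0/v_3 = S_0·∏_{j≠3}(α_3 − α_j) = 7·9 = 63 ≡ 11 (mod 13).
Step 5: correct position 3: c_3 = r_3 − e = 12 − 11 ≡ 1 (mod 13). Hence c = [0, 8, 1, 6, 11].
  Check: interpolating c through the α_i gives m(x) = 2 + 10·x (degree < 2) with m(α_i) = c_i for every i, so c is indeed a codeword.


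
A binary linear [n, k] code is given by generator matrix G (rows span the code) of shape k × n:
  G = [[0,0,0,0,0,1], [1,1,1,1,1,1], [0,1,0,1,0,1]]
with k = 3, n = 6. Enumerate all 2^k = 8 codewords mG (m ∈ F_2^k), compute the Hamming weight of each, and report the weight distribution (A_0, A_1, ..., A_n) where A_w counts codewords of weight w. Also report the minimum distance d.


Weight distribution: A_0 = 1, A_1 = 1, A_2 = 1, A_3 = 2, A_4 = 1, A_5 = 1, A_6 = 1. Minimum distance d = 1.

Enumerate all 2^3 = 8 messages m ∈ F_2^3.
For each, compute codeword c = mG in F_2^6, then tally its weight.
  m = 000 → c = 000000, weight = 0.
  m = 100 → c = 000001, weight = 1.
  m = 010 → c = 111111, weight = 6.
  m = 110 → c = 111110, weight = 5.
  m = 001 → c = 010101, weight = 3.
  m = 101 → c = 010100, weight = 2.
  m = 011 → c = 101010, weight = 3.
  m = 111 → c = 101011, weight = 4.
Tally weights:
  weight 0: 1 codewords.
  weight 1: 1 codewords.
  weight 2: 1 codewords.
  weight 3: 2 codewords.
  weight 4: 1 codewords.
  weight 5: 1 codewords.
  weight 6: 1 codewords.
Minimum distance d = smallest w > 0 with A_w > 0 = 1.
Sanity: Σ A_w = 8 = 2^3 = 8 ✓.


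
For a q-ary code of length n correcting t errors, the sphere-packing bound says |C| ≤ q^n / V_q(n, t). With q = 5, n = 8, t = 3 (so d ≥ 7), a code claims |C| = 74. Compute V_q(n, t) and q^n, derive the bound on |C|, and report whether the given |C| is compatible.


V_q(n, t) = 4065, q^n = 390625, Hamming bound = 96, |C| = 74 ≤ bound (satisfied).

Step 1: Compute V_q(n, t) = Σ_{j=0}^3 C(n, j) (q−1)^j.
  j = 0: C(8,0)·(4)^0 = 1·1 = 1.
  j = 1: C(8,1)·(4)^1 = 8·4 = 32.
  j = 2: C(8,2)·(4)^2 = 28·16 = 448.
  j = 3: C(8,3)·(4)^3 = 56·64 = 3584.
  V_q(n, t) = 1 + 32 + 448 + 3584 = 4065.
Step 2: q^n = 5^8 = 390625.
Step 3: Hamming bound ⌊q^n / V_q(n,t)⌋ = ⌊390625/4065⌋ = 96.
Step 4: Compare |C| = 74 to 96: satisfied.
The claimed |C| lies below the Hamming bound.


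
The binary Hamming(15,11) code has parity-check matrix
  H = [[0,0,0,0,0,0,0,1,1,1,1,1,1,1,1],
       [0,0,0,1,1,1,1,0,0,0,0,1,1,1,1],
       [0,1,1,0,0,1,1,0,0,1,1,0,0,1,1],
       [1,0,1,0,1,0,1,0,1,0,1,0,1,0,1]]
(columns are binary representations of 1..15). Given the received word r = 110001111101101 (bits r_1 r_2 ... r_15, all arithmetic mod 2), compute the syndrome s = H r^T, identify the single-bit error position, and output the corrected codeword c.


s = (0, 1, 1, 1)^T, error position = 7, corrected codeword c = 110001011101101

Compute s = H r^T mod 2 one row at a time:
  s_1 = 1 + 1 + 1 + 0 + 1 + 1 + 0 + 1 = 6 ≡ 0 (mod 2).
  s_2 = 0 + 0 + 1 + 1 + 1 + 1 + 0 + 1 = 5 ≡ 1 (mod 2).
  s_3 = 1 + 0 + 1 + 1 + 1 + 0 + 0 + 1 = 5 ≡ 1 (mod 2).
  s_4 = 1 + 0 + 0 + 1 + 1 + 0 + 1 + 1 = 5 ≡ 1 (mod 2).
s = (0, 1, 1, 1)^T — this equals column 7 of H (binary 0111), so error is at position 7.
Correct: flip bit 7 of r = 110001111101101 to get c = 110001011101101.


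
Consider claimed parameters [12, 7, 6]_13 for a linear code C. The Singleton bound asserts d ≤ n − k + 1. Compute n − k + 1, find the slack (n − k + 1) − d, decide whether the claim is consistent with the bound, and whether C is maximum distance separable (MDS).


Singleton RHS = n − k + 1 = 6, slack = 0, bound satisfied, MDS.

Singleton bound: d ≤ n − k + 1.
Here n = 12, k = 7, so n − k + 1 = 6.
Given d = 6, check d ≤ 6: YES.
Slack = (n − k + 1) − d = 0.
The code is MDS (slack = 0).
Description: the claimed parameters are [12, 7, 6]_13; such a code would be MDS (meets Singleton bound).


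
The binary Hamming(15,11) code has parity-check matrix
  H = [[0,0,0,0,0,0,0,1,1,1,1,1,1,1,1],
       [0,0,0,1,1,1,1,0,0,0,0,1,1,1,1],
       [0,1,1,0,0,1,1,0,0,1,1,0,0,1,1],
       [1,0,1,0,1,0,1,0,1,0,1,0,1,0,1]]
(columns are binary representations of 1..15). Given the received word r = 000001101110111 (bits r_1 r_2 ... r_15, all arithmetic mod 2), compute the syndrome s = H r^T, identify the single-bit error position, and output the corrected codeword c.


s = (0, 1, 0, 1)^T, error position = 5, corrected codeword c = 000011101110111

Compute s = H r^T mod 2 one row at a time:
  s_1 = 0 + 1 + 1 + 1 + 0 + 1 + 1 + 1 = 6 ≡ 0 (mod 2).
  s_2 = 0 + 0 + 1 + 1 + 0 + 1 + 1 + 1 = 5 ≡ 1 (mod 2).
  s_3 = 0 + 0 + 1 + 1 + 1 + 1 + 1 + 1 = 6 ≡ 0 (mod 2).
  s_4 = 0 + 0 + 0 + 1 + 1 + 1 + 1 + 1 = 5 ≡ 1 (mod 2).
s = (0, 1, 0, 1)^T — this equals column 5 of H (binary 0101), so error is at position 5.
Correct: flip bit 5 of r = 000001101110111 to get c = 000011101110111.


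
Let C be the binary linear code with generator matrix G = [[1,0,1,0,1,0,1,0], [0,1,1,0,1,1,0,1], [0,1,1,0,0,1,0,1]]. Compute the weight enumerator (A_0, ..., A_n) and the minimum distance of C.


Weight distribution: A_0 = 1, A_1 = 1, A_3 = 1, A_4 = 2, A_5 = 2, A_6 = 1. Minimum distance d = 1.

Enumerate all 2^3 = 8 messages m ∈ F_2^3.
For each, compute codeword c = mG in F_2^8, then tally its weight.
  m = 000 → c = 00000000, weight = 0.
  m = 100 → c = 10101010, weight = 4.
  m = 010 → c = 01101101, weight = 5.
  m = 110 → c = 11000111, weight = 5.
  m = 001 → c = 01100101, weight = 4.
  m = 101 → c = 11001111, weight = 6.
  m = 011 → c = 00001000, weight = 1.
  m = 111 → c = 10100010, weight = 3.
Tally weights:
  weight 0: 1 codewords.
  weight 1: 1 codewords.
  weight 3: 1 codewords.
  weight 4: 2 codewords.
  weight 5: 2 codewords.
  weight 6: 1 codewords.
Minimum distance d = smallest w > 0 with A_w > 0 = 1.
Sanity: Σ A_w = 8 = 2^3 = 8 ✓.


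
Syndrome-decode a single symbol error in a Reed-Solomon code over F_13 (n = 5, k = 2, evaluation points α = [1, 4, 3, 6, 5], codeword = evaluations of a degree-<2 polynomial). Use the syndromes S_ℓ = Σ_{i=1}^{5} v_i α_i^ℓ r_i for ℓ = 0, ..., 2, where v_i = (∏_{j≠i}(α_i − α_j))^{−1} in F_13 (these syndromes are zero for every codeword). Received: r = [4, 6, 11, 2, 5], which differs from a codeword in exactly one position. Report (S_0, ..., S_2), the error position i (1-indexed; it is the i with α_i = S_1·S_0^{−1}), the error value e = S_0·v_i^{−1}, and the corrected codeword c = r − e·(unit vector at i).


S = (4, 3, 12), error at position 2, error magnitude e = 11, c = [4, 8, 11, 2, 5].

Step 1: column multipliers v_i = (∏_{j≠i}(α_i − α_j))^{−1} mod 13.
  i = 1 (α = 1): (1−4)(1−3)(1−6)(1−5) = (−3)·(−2)·(−5)·(−4) = 120 ≡ 3, so v_1 = 3^{−1} = 9 (mod 13).
  i = 2 (α = 4): (4−1)(4−3)(4−6)(4−5) = 3·1·(−2)·(−1) = 6 ≡ 6, so v_2 = 6^{−1} = 11 (mod 13).
  i = 3 (α = 3): (3−1)(3−4)(3−6)(3−5) = 2·(−1)·(−3)·(−2) = −12 ≡ 1, so v_3 = 1^{−1} = 1 (mod 13).
  i = 4 (α = 6): (6−1)(6−4)(6−3)(6−5) = 5·2·3·1 = 30 ≡ 4, so v_4 = 4^{−1} = 10 (mod 13).
  i = 5 (α = 5): (5−1)(5−4)(5−3)(5−6) = 4·1·2·(−1) = −8 ≡ 5, so v_5 = 5^{−1} = 8 (mod 13).
  v = [9, 11, 1, 10, 8].
Step 2: syndromes of r = [4, 6, 11, 2, 5] (all sums mod 13).
  S_0 = Σ v_i r_i = 9·4 + 11·6 + 1·11 + 10·2 + 8·5 = 173 ≡ 4.
  S_1 = Σ v_i α_i r_i = 9·1·4 + 11·4·6 + 1·3·11 + 10·6·2 + 8·5·5 = 653 ≡ 3.
  α_i^2 mod 13 = [1, 3, 9, 10, 12].
  S_2 = Σ v_i α_i^2 r_i = 9·1·4 + 11·3·6 + 1·9·11 + 10·10·2 + 8·12·5 = 1013 ≡ 12.
  S = (4, 3, 12) ≠ 0, so r is not a codeword (an error is present).
Step 3: locate the error. For a single error e at position i, S_ℓ = v_i·e·α_i^ℓ, so α_err = S_1/S_0.
  S_0^{−1} = 4^{−1} = 10 (mod 13), so α_err = 3·10 = 30 ≡ 4 = α_2. Error position i = 2.
  Consistency check: S_2/S_1 = 12·9 = 108 ≡ 4 = α_err ✓ (single-error assumption holds).
Step 4: error magnitude e = S_0/v_2 = S_0·∏_{j≠2}(α_2 − α_j) = 4·6 = 24 ≡ 11 (mod 13).
Step 5: correct position 2: c_2 = r_2 − e = 6 − 11 ≡ 8 (mod 13). Hence c = [4, 8, 11, 2, 5].
  Check: interpolating c through the α_i gives m(x) = 7 + 10·x (degree < 2) with m(α_i) = c_i for every i, so c is indeed a codeword.


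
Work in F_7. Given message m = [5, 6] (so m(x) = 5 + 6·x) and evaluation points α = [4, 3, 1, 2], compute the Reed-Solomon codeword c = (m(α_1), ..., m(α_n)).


c = [1, 2, 4, 3]

Message polynomial: m(x) = 5 + 6·x (mod 7).
For each evaluation point α_i, compute m(α_i) mod 7:
  α_1 = 4: Horner steps 6 → 1, so m(4) = 1.
  α_2 = 3: Horner steps 6 → 2, so m(3) = 2.
  α_3 = 1: Horner steps 6 → 4, so m(1) = 4.
  α_4 = 2: Horner steps 6 → 3, so m(2) = 3.
Codeword c = [1, 2, 4, 3] ∈ F_7^4.


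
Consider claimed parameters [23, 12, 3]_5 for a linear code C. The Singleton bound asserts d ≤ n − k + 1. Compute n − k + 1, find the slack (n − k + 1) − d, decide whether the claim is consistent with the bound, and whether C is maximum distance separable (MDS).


Singleton RHS = n − k + 1 = 12, slack = 9, bound satisfied, not MDS.

Singleton bound: d ≤ n − k + 1.
Here n = 23, k = 12, so n − k + 1 = 12.
Given d = 3, check d ≤ 12: YES.
Slack = (n − k + 1) − d = 9.
The code is NOT MDS (slack = 9 > 0).
Description: the claimed parameters are [23, 12, 3]_5; such a code would be non-MDS.


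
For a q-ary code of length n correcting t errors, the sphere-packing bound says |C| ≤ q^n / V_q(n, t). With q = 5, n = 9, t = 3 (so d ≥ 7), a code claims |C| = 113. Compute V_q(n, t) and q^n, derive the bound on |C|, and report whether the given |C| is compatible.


V_q(n, t) = 5989, q^n = 1953125, Hamming bound = 326, |C| = 113 ≤ bound (satisfied).

Step 1: Compute V_q(n, t) = Σ_{j=0}^3 C(n, j) (q−1)^j.
  j = 0: C(9,0)·(4)^0 = 1·1 = 1.
  j = 1: C(9,1)·(4)^1 = 9·4 = 36.
  j = 2: C(9,2)·(4)^2 = 36·16 = 576.
  j = 3: C(9,3)·(4)^3 = 84·64 = 5376.
  V_q(n, t) = 1 + 36 + 576 + 5376 = 5989.
Step 2: q^n = 5^9 = 1953125.
Step 3: Hamming bound ⌊q^n / V_q(n,t)⌋ = ⌊1953125/5989⌋ = 326.
Step 4: Compare |C| = 113 to 326: satisfied.
The claimed |C| lies below the Hamming bound.


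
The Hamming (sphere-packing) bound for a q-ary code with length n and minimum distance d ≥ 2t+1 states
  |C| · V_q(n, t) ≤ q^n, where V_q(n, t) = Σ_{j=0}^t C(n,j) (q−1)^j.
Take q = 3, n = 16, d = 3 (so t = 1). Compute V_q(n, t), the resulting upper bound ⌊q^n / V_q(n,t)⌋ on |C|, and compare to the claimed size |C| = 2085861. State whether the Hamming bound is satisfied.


V_q(n, t) = 33, q^n = 43046721, Hamming bound = 1304446, |C| = 2085861 > bound (violated).

Step 1: Compute V_q(n, t) = Σ_{j=0}^1 C(n, j) (q−1)^j.
  j = 0: C(16,0)·(2)^0 = 1·1 = 1.
  j = 1: C(16,1)·(2)^1 = 16·2 = 32.
  V_q(n, t) = 1 + 32 = 33.
Step 2: q^n = 3^16 = 43046721.
Step 3: Hamming bound ⌊q^n / V_q(n,t)⌋ = ⌊43046721/33⌋ = 1304446.
Step 4: Compare |C| = 2085861 to 1304446: violated.
The claimed |C| lies above the Hamming bound, so no 3-ary code of length 16 with d ≥ 3 can have 2085861 codewords.


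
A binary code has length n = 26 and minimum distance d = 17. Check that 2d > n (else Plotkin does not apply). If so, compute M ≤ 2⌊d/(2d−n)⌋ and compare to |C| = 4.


Plotkin bound M ≤ 4; given |C| = 4 ≤ bound (satisfied).

Check applicability: 2d = 34, n = 26.
2d − n = 8 > 0, so Plotkin applies.
Compute d/(2d−n) = 17/8 ≈ 2.1250.
⌊d/(2d−n)⌋ = 2.
Plotkin bound: M ≤ 2·2 = 4.
Given |C| = 4, check: satisfied.
This |C| is at the Plotkin bound.


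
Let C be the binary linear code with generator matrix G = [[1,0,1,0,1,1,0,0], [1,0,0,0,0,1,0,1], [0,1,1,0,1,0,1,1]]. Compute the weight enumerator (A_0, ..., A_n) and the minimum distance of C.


Weight distribution: A_0 = 1, A_2 = 1, A_3 = 2, A_4 = 1, A_5 = 2, A_6 = 1. Minimum distance d = 2.

Enumerate all 2^3 = 8 messages m ∈ F_2^3.
For each, compute codeword c = mG in F_2^8, then tally its weight.
  m = 000 → c = 00000000, weight = 0.
  m = 100 → c = 10101100, weight = 4.
  m = 010 → c = 10000101, weight = 3.
  m = 110 → c = 00101001, weight = 3.
  m = 001 → c = 01101011, weight = 5.
  m = 101 → c = 11000111, weight = 5.
  m = 011 → c = 11101110, weight = 6.
  m = 111 → c = 01000010, weight = 2.
Tally weights:
  weight 0: 1 codewords.
  weight 2: 1 codewords.
  weight 3: 2 codewords.
  weight 4: 1 codewords.
  weight 5: 2 codewords.
  weight 6: 1 codewords.
Minimum distance d = smallest w > 0 with A_w > 0 = 2.
Sanity: Σ A_w = 8 = 2^3 = 8 ✓.


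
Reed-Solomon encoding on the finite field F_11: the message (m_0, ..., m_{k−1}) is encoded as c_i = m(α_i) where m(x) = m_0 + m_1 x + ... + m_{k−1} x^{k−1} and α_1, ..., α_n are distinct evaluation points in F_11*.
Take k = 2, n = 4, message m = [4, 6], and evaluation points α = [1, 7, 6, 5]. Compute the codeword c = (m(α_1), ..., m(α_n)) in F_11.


c = [10, 2, 7, 1]

Message polynomial: m(x) = 4 + 6·x (mod 11).
For each evaluation point α_i, compute m(α_i) mod 11:
  α_1 = 1: Horner steps 6 → 10, so m(1) = 10.
  α_2 = 7: Horner steps 6 → 2, so m(7) = 2.
  α_3 = 6: Horner steps 6 → 7, so m(6) = 7.
  α_4 = 5: Horner steps 6 → 1, so m(5) = 1.
Codeword c = [10, 2, 7, 1] ∈ F_11^4.


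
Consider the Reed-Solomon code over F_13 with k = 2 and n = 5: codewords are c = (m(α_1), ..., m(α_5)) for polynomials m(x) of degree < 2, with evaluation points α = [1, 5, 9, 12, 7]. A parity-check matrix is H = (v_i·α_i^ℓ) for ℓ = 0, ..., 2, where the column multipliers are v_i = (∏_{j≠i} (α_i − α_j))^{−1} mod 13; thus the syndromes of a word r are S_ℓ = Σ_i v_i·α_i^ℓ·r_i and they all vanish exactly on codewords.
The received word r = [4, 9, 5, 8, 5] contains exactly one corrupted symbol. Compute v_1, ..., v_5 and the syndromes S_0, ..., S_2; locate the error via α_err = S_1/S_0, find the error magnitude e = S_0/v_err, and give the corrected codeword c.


S = (10, 12, 4), error at position 3, error magnitude e = 4, c = [4, 9, 1, 8, 5].

Step 1: column multipliers v_i = (∏_{j≠i}(α_i − α_j))^{−1} mod 13.
  i = 1 (α = 1): (1−5)(1−9)(1−12)(1−7) = (−4)·(−8)·(−11)·(−6) = 2112 ≡ 6, so v_1 = 6^{−1} = 11 (mod 13).
  i = 2 (α = 5): (5−1)(5−9)(5−12)(5−7) = 4·(−4)·(−7)·(−2) = −224 ≡ 10, so v_2 = 10^{−1} = 4 (mod 13).
  i = 3 (α = 9): (9−1)(9−5)(9−12)(9−7) = 8·4·(−3)·2 = −192 ≡ 3, so v_3 = 3^{−1} = 9 (mod 13).
  i = 4 (α = 12): (12−1)(12−5)(12−9)(12−7) = 11·7·3·5 = 1155 ≡ 11, so v_4 = 11^{−1} = 6 (mod 13).
  i = 5 (α = 7): (7−1)(7−5)(7−9)(7−12) = 6·2·(−2)·(−5) = 120 ≡ 3, so v_5 = 3^{−1} = 9 (mod 13).
  v = [11, 4, 9, 6, 9].
Step 2: syndromes of r = [4, 9, 5, 8, 5] (all sums mod 13).
  S_0 = Σ v_i r_i = 11·4 + 4·9 + 9·5 + 6·8 + 9·5 = 218 ≡ 10.
  S_1 = Σ v_i α_i r_i = 11·1·4 + 4·5·9 + 9·9·5 + 6·12·8 + 9·7·5 = 1520 ≡ 12.
  α_i^2 mod 13 = [1, 12, 3, 1, 10].
  S_2 = Σ v_i α_i^2 r_i = 11·1·4 + 4·12·9 + 9·3·5 + 6·1·8 + 9·10·5 = 1109 ≡ 4.
  S = (10, 12, 4) ≠ 0, so r is not a codeword (an error is present).
Step 3: locate the error. For a single error e at position i, S_ℓ = v_i·e·α_i^ℓ, so α_err = S_1/S_0.
  S_0^{−1} = 10^{−1} = 4 (mod 13), so α_err = 12·4 = 48 ≡ 9 = α_3. Error position i = 3.
  Consistency check: S_2/S_1 = 4·12 = 48 ≡ 9 = α_err ✓ (single-error assumption holds).
Step 4: error magnitude e = S_0/v_3 = S_0·∏_{j≠3}(α_3 − α_j) = 10·3 = 30 ≡ 4 (mod 13).
Step 5: correct position 3: c_3 = r_3 − e = 5 − 4 ≡ 1 (mod 13). Hence c = [4, 9, 1, 8, 5].
  Check: interpolating c through the α_i gives m(x) = 6 + 11·x (degree < 2) with m(α_i) = c_i for every i, so c is indeed a codeword.


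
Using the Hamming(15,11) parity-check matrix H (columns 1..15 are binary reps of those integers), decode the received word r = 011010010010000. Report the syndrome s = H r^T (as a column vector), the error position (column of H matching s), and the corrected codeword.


s = (0, 1, 1, 1)^T, error position = 7, corrected codeword c = 011010110010000

Compute s = H r^T mod 2 one row at a time:
  s_1 = 1 + 0 + 0 + 1 + 0 + 0 + 0 + 0 = 2 ≡ 0 (mod 2).
  s_2 = 0 + 1 + 0 + 0 + 0 + 0 + 0 + 0 = 1 ≡ 1 (mod 2).
  s_3 = 1 + 1 + 0 + 0 + 0 + 1 + 0 + 0 = 3 ≡ 1 (mod 2).
  s_4 = 0 + 1 + 1 + 0 + 0 + 1 + 0 + 0 = 3 ≡ 1 (mod 2).
s = (0, 1, 1, 1)^T — this equals column 7 of H (binary 0111), so error is at position 7.
Correct: flip bit 7 of r = 011010010010000 to get c = 011010110010000.


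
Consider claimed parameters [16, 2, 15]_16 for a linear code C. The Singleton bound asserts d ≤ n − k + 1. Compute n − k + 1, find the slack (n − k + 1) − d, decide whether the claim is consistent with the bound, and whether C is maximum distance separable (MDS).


Singleton RHS = n − k + 1 = 15, slack = 0, bound satisfied, MDS.

Singleton bound: d ≤ n − k + 1.
Here n = 16, k = 2, so n − k + 1 = 15.
Given d = 15, check d ≤ 15: YES.
Slack = (n − k + 1) − d = 0.
The code is MDS (slack = 0).
Description: the claimed parameters are [16, 2, 15]_16; such a code would be MDS (meets Singleton bound).


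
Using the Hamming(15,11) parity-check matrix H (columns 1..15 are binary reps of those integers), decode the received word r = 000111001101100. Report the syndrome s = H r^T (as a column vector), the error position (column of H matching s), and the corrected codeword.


s = (0, 1, 0, 1)^T, error position = 5, corrected codeword c = 000101001101100

Compute s = H r^T mod 2 one row at a time:
  s_1 = 0 + 1 + 1 + 0 + 1 + 1 + 0 + 0 = 4 ≡ 0 (mod 2).
  s_2 = 1 + 1 + 1 + 0 + 1 + 1 + 0 + 0 = 5 ≡ 1 (mod 2).
  s_3 = 0 + 0 + 1 + 0 + 1 + 0 + 0 + 0 = 2 ≡ 0 (mod 2).
  s_4 = 0 + 0 + 1 + 0 + 1 + 0 + 1 + 0 = 3 ≡ 1 (mod 2).
s = (0, 1, 0, 1)^T — this equals column 5 of H (binary 0101), so error is at position 5.
Correct: flip bit 5 of r = 000111001101100 to get c = 000101001101100.


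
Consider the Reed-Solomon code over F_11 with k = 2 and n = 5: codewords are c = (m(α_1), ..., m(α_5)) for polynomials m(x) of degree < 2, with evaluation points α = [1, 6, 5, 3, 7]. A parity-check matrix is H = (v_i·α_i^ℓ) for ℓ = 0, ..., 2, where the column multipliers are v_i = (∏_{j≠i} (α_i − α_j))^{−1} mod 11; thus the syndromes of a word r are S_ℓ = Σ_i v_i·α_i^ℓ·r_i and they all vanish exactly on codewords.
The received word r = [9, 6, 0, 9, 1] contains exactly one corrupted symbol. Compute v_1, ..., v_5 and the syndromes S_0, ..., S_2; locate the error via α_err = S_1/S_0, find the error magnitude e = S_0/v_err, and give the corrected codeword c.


S = (3, 9, 5), error at position 4, error magnitude e = 10, c = [9, 6, 0, 10, 1].

Step 1: column multipliers v_i = (∏_{j≠i}(α_i − α_j))^{−1} mod 11.
  i = 1 (α = 1): (1−6)(1−5)(1−3)(1−7) = (−5)·(−4)·(−2)·(−6) = 240 ≡ 9, so v_1 = 9^{−1} = 5 (mod 11).
  i = 2 (α = 6): (6−1)(6−5)(6−3)(6−7) = 5·1·3·(−1) = −15 ≡ 7, so v_2 = 7^{−1} = 8 (mod 11).
  i = 3 (α = 5): (5−1)(5−6)(5−3)(5−7) = 4·(−1)·2·(−2) = 16 ≡ 5, so v_3 = 5^{−1} = 9 (mod 11).
  i = 4 (α = 3): (3−1)(3−6)(3−5)(3−7) = 2·(−3)·(−2)·(−4) = −48 ≡ 7, so v_4 = 7^{−1} = 8 (mod 11).
  i = 5 (α = 7): (7−1)(7−6)(7−5)(7−3) = 6·1·2·4 = 48 ≡ 4, so v_5 = 4^{−1} = 3 (mod 11).
  v = [5, 8, 9, 8, 3].
Step 2: syndromes of r = [9, 6, 0, 9, 1] (all sums mod 11).
  S_0 = Σ v_i r_i = 5·9 + 8·6 + 9·0 + 8·9 + 3·1 = 168 ≡ 3.
  S_1 = Σ v_i α_i r_i = 5·1·9 + 8·6·6 + 9·5·0 + 8·3·9 + 3·7·1 = 570 ≡ 9.
  α_i^2 mod 11 = [1, 3, 3, 9, 5].
  S_2 = Σ v_i α_i^2 r_i = 5·1·9 + 8·3·6 + 9·3·0 + 8·9·9 + 3·5·1 = 852 ≡ 5.
  S = (3, 9, 5) ≠ 0, so r is not a codeword (an error is present).
Step 3: locate the error. For a single error e at position i, S_ℓ = v_i·e·α_i^ℓ, so α_err = S_1/S_0.
  S_0^{−1} = 3^{−1} = 4 (mod 11), so α_err = 9·4 = 36 ≡ 3 = α_4. Error position i = 4.
  Consistency check: S_2/S_1 = 5·5 = 25 ≡ 3 = α_err ✓ (single-error assumption holds).
Step 4: error magnitude e = S_0/v_4 = S_0·∏_{j≠4}(α_4 − α_j) = 3·7 = 21 ≡ 10 (mod 11).
Step 5: correct position 4: c_4 = r_4 − e = 9 − 10 ≡ 10 (mod 11). Hence c = [9, 6, 0, 10, 1].
  Check: interpolating c through the α_i gives m(x) = 3 + 6·x (degree < 2) with m(α_i) = c_i for every i, so c is indeed a codeword.


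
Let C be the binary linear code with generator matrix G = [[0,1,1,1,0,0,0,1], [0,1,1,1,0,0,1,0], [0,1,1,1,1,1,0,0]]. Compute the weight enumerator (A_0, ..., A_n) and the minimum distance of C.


Weight distribution: A_0 = 1, A_2 = 1, A_3 = 2, A_4 = 2, A_5 = 1, A_7 = 1. Minimum distance d = 2.

Enumerate all 2^3 = 8 messages m ∈ F_2^3.
For each, compute codeword c = mG in F_2^8, then tally its weight.
  m = 000 → c = 00000000, weight = 0.
  m = 100 → c = 01110001, weight = 4.
  m = 010 → c = 01110010, weight = 4.
  m = 110 → c = 00000011, weight = 2.
  m = 001 → c = 01111100, weight = 5.
  m = 101 → c = 00001101, weight = 3.
  m = 011 → c = 00001110, weight = 3.
  m = 111 → c = 01111111, weight = 7.
Tally weights:
  weight 0: 1 codewords.
  weight 2: 1 codewords.
  weight 3: 2 codewords.
  weight 4: 2 codewords.
  weight 5: 1 codewords.
  weight 7: 1 codewords.
Minimum distance d = smallest w > 0 with A_w > 0 = 2.
Sanity: Σ A_w = 8 = 2^3 = 8 ✓.


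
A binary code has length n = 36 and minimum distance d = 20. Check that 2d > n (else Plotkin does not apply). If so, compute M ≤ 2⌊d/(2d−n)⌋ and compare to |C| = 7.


Plotkin bound M ≤ 10; given |C| = 7 ≤ bound (satisfied).

Check applicability: 2d = 40, n = 36.
2d − n = 4 > 0, so Plotkin applies.
Compute d/(2d−n) = 20/4 ≈ 5.0000.
⌊d/(2d−n)⌋ = 5.
Plotkin bound: M ≤ 2·5 = 10.
Given |C| = 7, check: satisfied.
This |C| is below the Plotkin bound.


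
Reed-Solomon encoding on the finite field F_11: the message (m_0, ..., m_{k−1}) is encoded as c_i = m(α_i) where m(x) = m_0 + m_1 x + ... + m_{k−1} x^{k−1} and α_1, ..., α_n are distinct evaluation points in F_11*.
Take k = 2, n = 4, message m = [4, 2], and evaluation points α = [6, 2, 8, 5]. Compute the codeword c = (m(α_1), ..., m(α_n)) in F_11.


c = [5, 8, 9, 3]

Message polynomial: m(x) = 4 + 2·x (mod 11).
For each evaluation point α_i, compute m(α_i) mod 11:
  α_1 = 6: Horner steps 2 → 5, so m(6) = 5.
  α_2 = 2: Horner steps 2 → 8, so m(2) = 8.
  α_3 = 8: Horner steps 2 → 9, so m(8) = 9.
  α_4 = 5: Horner steps 2 → 3, so m(5) = 3.
Codeword c = [5, 8, 9, 3] ∈ F_11^4.


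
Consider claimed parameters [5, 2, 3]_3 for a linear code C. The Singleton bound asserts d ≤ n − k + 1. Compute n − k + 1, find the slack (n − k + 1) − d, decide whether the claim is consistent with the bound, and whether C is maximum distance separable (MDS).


Singleton RHS = n − k + 1 = 4, slack = 1, bound satisfied, not MDS.

Singleton bound: d ≤ n − k + 1.
Here n = 5, k = 2, so n − k + 1 = 4.
Given d = 3, check d ≤ 4: YES.
Slack = (n − k + 1) − d = 1.
The code is NOT MDS (slack = 1 > 0).
Description: the claimed parameters are [5, 2, 3]_3; such a code would be non-MDS.


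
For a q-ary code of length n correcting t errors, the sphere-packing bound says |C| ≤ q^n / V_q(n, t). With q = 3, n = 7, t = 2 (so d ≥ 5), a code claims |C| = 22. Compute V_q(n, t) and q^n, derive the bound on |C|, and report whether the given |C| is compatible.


V_q(n, t) = 99, q^n = 2187, Hamming bound = 22, |C| = 22 ≤ bound (satisfied).

Step 1: Compute V_q(n, t) = Σ_{j=0}^2 C(n, j) (q−1)^j.
  j = 0: C(7,0)·(2)^0 = 1·1 = 1.
  j = 1: C(7,1)·(2)^1 = 7·2 = 14.
  j = 2: C(7,2)·(2)^2 = 21·4 = 84.
  V_q(n, t) = 1 + 14 + 84 = 99.
Step 2: q^n = 3^7 = 2187.
Step 3: Hamming bound ⌊q^n / V_q(n,t)⌋ = ⌊2187/99⌋ = 22.
Step 4: Compare |C| = 22 to 22: satisfied.
The claimed |C| lies at the Hamming bound (tight).


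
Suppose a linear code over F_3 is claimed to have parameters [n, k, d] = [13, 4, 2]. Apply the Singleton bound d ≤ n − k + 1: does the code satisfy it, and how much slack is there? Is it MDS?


Singleton RHS = n − k + 1 = 10, slack = 8, bound satisfied, not MDS.

Singleton bound: d ≤ n − k + 1.
Here n = 13, k = 4, so n − k + 1 = 10.
Given d = 2, check d ≤ 10: YES.
Slack = (n − k + 1) − d = 8.
The code is NOT MDS (slack = 8 > 0).
Description: the claimed parameters are [13, 4, 2]_3; such a code would be non-MDS.


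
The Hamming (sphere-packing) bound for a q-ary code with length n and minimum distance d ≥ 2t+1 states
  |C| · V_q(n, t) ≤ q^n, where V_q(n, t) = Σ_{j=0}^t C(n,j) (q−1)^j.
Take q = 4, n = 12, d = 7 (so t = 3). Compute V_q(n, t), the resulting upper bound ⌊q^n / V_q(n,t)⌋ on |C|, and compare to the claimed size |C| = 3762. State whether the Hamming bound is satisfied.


V_q(n, t) = 6571, q^n = 16777216, Hamming bound = 2553, |C| = 3762 > bound (violated).

Step 1: Compute V_q(n, t) = Σ_{j=0}^3 C(n, j) (q−1)^j.
  j = 0: C(12,0)·(3)^0 = 1·1 = 1.
  j = 1: C(12,1)·(3)^1 = 12·3 = 36.
  j = 2: C(12,2)·(3)^2 = 66·9 = 594.
  j = 3: C(12,3)·(3)^3 = 220·27 = 5940.
  V_q(n, t) = 1 + 36 + 594 + 5940 = 6571.
Step 2: q^n = 4^12 = 16777216.
Step 3: Hamming bound ⌊q^n / V_q(n,t)⌋ = ⌊16777216/6571⌋ = 2553.
Step 4: Compare |C| = 3762 to 2553: violated.
The claimed |C| lies above the Hamming bound, so no 4-ary code of length 12 with d ≥ 7 can have 3762 codewords.


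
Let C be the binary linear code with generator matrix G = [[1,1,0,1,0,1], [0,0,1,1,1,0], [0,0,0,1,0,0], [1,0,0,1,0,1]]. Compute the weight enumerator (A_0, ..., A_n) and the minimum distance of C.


Weight distribution: A_0 = 1, A_1 = 2, A_2 = 3, A_3 = 4, A_4 = 3, A_5 = 2, A_6 = 1. Minimum distance d = 1.

Enumerate all 2^4 = 16 messages m ∈ F_2^4.
For each, compute codeword c = mG in F_2^6, then tally its weight.
  m = 0000 → c = 000000, weight = 0.
  m = 1000 → c = 110101, weight = 4.
  m = 0100 → c = 001110, weight = 3.
  m = 1100 → c = 111011, weight = 5.
  m = 0010 → c = 000100, weight = 1.
  m = 1010 → c = 110001, weight = 3.
  m = 0110 → c = 001010, weight = 2.
  m = 1110 → c = 111111, weight = 6.
  m = 0001 → c = 100101, weight = 3.
  m = 1001 → c = 010000, weight = 1.
  m = 0101 → c = 101011, weight = 4.
  m = 1101 → c = 011110, weight = 4.
  m = 0011 → c = 100001, weight = 2.
  m = 1011 → c = 010100, weight = 2.
  m = 0111 → c = 101111, weight = 5.
  m = 1111 → c = 011010, weight = 3.
Tally weights:
  weight 0: 1 codewords.
  weight 1: 2 codewords.
  weight 2: 3 codewords.
  weight 3: 4 codewords.
  weight 4: 3 codewords.
  weight 5: 2 codewords.
  weight 6: 1 codewords.
Minimum distance d = smallest w > 0 with A_w > 0 = 1.
Sanity: Σ A_w = 16 = 2^4 = 16 ✓.
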